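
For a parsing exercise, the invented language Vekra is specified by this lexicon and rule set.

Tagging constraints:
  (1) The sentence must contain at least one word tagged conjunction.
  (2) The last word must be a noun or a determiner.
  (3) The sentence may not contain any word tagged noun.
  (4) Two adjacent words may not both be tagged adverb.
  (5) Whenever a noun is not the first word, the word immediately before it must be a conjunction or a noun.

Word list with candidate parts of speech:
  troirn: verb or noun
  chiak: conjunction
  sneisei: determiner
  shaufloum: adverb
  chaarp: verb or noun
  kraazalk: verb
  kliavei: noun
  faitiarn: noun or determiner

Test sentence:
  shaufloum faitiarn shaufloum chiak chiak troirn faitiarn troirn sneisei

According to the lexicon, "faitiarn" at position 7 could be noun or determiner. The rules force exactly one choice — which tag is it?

determiner

Candidates per position — 1:shaufloum {adverb}; 2:faitiarn {noun,determiner}; 3:shaufloum {adverb}; 4:chiak {conjunction}; 5:chiak {conjunction}; 6:troirn {verb,noun}; 7:faitiarn {noun,determiner}; 8:troirn {verb,noun}; 9:sneisei {determiner}.
Position 2: tagging it noun would leave rule 3 unsatisfiable, so it must be determiner.
Position 6: tagging it noun would leave rule 3 unsatisfiable, so it must be verb.
Position 7: tagging it noun would leave rule 3 unsatisfiable, so it must be determiner.
Position 8: tagging it noun would leave rule 3 unsatisfiable, so it must be verb.
That leaves exactly one tagging: adverb determiner adverb conjunction conjunction verb determiner verb determiner.
Checking: rule 1 ok; rule 2 ok; rule 3 ok; rule 4 ok; rule 5 ok.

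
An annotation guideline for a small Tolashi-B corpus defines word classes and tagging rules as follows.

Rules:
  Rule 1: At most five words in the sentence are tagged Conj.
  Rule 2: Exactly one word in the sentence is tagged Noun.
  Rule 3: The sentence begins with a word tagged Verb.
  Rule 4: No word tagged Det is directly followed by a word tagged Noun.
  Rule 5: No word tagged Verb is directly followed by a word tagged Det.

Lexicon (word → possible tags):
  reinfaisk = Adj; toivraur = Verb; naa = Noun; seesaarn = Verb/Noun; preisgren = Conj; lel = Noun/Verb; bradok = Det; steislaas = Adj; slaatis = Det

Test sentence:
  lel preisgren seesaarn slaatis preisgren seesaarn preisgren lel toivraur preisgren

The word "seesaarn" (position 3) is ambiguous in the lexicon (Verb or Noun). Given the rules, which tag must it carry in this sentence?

Candidates per position — 1:lel {Noun,Verb}; 2:preisgren {Conj}; 3:seesaarn {Verb,Noun}; 4:slaatis {Det}; 5:preisgren {Conj}; 6:seesaarn {Verb,Noun}; 7:preisgren {Conj}; 8:lel {Noun,Verb}; 9:toivraur {Verb}; 10:preisgren {Conj}.
Position 1: tagging it Noun would leave rule 3 unsatisfiable, so it must be Verb.
Position 3: tagging it Verb would leave rule 5 unsatisfiable, so it must be Noun.
Position 6: tagging it Noun would leave rule 2 unsatisfiable, so it must be Verb.
Position 8: tagging it Noun would leave rule 2 unsatisfiable, so it must be Verb.
That leaves exactly one tagging: Verb Conj Noun Det Conj Verb Conj Verb Verb Conj.
Rule-by-rule: rule 1 ✓; rule 2 ✓; rule 3 ✓; rule 4 ✓; rule 5 ✓.

Noun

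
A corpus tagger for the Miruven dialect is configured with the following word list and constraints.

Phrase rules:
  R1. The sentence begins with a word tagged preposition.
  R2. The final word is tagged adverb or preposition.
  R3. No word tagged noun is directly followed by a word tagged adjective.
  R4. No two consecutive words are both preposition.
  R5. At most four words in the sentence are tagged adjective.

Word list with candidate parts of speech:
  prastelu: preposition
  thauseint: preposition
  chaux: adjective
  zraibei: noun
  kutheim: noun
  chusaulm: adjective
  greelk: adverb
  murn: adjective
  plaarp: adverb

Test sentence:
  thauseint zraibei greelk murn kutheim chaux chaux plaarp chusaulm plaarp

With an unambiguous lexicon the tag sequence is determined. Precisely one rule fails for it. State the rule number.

3

Fixed tagging: preposition noun adverb adjective noun adjective adjective adverb adjective adverb.
Rule check: R1 holds, R2 holds, R3 violated, R4 holds, R5 holds.
Only rule 3 fails.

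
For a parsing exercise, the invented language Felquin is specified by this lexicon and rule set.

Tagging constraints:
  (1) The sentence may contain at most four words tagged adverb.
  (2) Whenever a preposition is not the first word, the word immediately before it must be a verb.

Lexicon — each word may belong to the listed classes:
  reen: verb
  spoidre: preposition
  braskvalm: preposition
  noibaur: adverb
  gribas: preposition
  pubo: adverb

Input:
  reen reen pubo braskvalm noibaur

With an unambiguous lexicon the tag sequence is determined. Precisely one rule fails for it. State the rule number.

Fixed tagging: verb verb adverb preposition adverb.
Applying the rules: R1 pass, R2 fail.
Only rule 2 fails.

2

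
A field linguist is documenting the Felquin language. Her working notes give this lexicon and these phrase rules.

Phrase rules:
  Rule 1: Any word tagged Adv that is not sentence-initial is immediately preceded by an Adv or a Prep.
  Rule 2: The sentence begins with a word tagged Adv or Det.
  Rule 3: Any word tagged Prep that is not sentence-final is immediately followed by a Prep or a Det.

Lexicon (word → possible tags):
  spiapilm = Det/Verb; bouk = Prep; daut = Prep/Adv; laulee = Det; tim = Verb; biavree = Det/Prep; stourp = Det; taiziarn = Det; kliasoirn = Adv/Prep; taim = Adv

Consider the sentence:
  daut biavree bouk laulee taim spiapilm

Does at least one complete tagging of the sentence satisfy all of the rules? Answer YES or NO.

Candidates per position — 1:daut {Prep,Adv}; 2:biavree {Det,Prep}; 3:bouk {Prep}; 4:laulee {Det}; 5:taim {Adv}; 6:spiapilm {Det,Verb}.
Rule 1 cannot be satisfied by any choice of tags from the lexicon.
So there is no consistent tagging.

NO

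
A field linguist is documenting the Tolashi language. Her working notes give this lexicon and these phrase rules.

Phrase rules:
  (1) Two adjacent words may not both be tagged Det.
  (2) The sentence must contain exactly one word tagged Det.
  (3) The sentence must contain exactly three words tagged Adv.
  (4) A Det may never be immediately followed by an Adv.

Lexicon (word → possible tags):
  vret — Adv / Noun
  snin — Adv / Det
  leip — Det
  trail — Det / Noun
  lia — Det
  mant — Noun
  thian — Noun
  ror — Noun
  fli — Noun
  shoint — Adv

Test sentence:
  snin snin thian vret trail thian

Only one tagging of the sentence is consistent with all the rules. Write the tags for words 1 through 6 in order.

Candidates per position — 1:snin {Adv,Det}; 2:snin {Adv,Det}; 3:thian {Noun}; 4:vret {Adv,Noun}; 5:trail {Det,Noun}; 6:thian {Noun}.
At position 1, choosing Det makes rule 3 impossible to satisfy; hence Adv.
At position 2, choosing Det makes rule 3 impossible to satisfy; hence Adv.
At position 4, choosing Noun makes rule 3 impossible to satisfy; hence Adv.
At position 5, choosing Noun makes rule 2 impossible to satisfy; hence Det.
The only consistent sequence is: Adv Adv Noun Adv Det Noun.
Rule-by-rule: rule 1 ok; rule 2 ok; rule 3 ok; rule 4 ok.

Adv Adv Noun Adv Det Noun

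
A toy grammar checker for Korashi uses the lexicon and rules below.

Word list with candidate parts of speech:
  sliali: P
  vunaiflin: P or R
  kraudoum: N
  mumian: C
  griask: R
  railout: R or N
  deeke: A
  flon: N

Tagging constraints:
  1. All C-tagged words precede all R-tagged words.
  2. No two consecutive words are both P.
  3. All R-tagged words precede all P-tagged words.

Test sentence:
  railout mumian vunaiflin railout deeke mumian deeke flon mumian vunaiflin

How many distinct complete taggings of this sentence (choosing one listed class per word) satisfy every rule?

1

Candidates per position — 1:railout {R,N}; 2:mumian {C}; 3:vunaiflin {P,R}; 4:railout {R,N}; 5:deeke {A}; 6:mumian {C}; 7:deeke {A}; 8:flon {N}; 9:mumian {C}; 10:vunaiflin {P,R}.
There are 16 candidate sequences in total.
The sequences that satisfy every rule: N C P N A C A N C P.
Count = 1.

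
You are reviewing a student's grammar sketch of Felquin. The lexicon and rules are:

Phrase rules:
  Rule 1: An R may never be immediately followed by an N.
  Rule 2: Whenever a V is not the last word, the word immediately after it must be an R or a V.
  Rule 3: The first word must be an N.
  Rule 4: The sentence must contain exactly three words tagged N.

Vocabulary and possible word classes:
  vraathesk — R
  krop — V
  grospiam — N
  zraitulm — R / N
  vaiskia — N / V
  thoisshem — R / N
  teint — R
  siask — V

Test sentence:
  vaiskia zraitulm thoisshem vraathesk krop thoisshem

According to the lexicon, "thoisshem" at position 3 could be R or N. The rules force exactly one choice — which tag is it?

N

Candidates per position — 1:vaiskia {N,V}; 2:zraitulm {R,N}; 3:thoisshem {R,N}; 4:vraathesk {R}; 5:krop {V}; 6:thoisshem {R,N}.
Position 1: tagging it V would leave rule 3 unsatisfiable, so it must be N.
Position 6: tagging it N would leave rule 2 unsatisfiable, so it must be R.
Position 2: tagging it R would leave rule 4 unsatisfiable, so it must be N.
Position 3: tagging it R would leave rule 4 unsatisfiable, so it must be N.
The unique satisfying tagging is: N N N R V R.
Check: rule 1 holds; rule 2 holds; rule 3 holds; rule 4 holds.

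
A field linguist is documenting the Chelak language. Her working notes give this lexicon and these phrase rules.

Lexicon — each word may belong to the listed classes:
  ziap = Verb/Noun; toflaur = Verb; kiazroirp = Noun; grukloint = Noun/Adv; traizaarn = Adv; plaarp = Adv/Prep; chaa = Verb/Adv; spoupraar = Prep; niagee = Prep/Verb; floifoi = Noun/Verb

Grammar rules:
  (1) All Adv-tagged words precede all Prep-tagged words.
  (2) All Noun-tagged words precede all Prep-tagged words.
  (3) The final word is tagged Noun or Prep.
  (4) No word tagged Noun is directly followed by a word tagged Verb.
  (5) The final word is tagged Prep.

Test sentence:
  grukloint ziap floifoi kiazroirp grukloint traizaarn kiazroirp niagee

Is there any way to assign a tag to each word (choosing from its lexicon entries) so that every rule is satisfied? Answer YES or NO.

Candidates per position — 1:grukloint {Noun,Adv}; 2:ziap {Verb,Noun}; 3:floifoi {Noun,Verb}; 4:kiazroirp {Noun}; 5:grukloint {Noun,Adv}; 6:traizaarn {Adv}; 7:kiazroirp {Noun}; 8:niagee {Prep,Verb}.
One satisfying assignment: Adv Verb Verb Noun Noun Adv Noun Prep.
Checking: rule 1 ✓; rule 2 ✓; rule 3 ✓; rule 4 ✓; rule 5 ✓.

YES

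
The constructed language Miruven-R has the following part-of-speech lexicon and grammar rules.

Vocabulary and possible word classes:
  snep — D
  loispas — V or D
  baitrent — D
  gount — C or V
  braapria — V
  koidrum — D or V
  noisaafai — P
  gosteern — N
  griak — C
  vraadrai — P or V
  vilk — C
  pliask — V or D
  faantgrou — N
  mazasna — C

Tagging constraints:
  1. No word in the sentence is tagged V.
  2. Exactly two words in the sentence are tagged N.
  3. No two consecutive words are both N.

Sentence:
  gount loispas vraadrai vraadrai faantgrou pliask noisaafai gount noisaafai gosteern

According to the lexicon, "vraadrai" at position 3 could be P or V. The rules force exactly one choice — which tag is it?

Candidates per position — 1:gount {C,V}; 2:loispas {V,D}; 3:vraadrai {P,V}; 4:vraadrai {P,V}; 5:faantgrou {N}; 6:pliask {V,D}; 7:noisaafai {P}; 8:gount {C,V}; 9:noisaafai {P}; 10:gosteern {N}.
Position 1: tagging it V would leave rule 1 unsatisfiable, so it must be C.
Position 2: tagging it V would leave rule 1 unsatisfiable, so it must be D.
Position 3: tagging it V would leave rule 1 unsatisfiable, so it must be P.
Position 4: tagging it V would leave rule 1 unsatisfiable, so it must be P.
Position 6: tagging it V would leave rule 1 unsatisfiable, so it must be D.
Position 8: tagging it V would leave rule 1 unsatisfiable, so it must be C.
So the tagging must be: C D P P N D P C P N.
Verifying each rule — rule 1 satisfied; rule 2 satisfied; rule 3 satisfied.

P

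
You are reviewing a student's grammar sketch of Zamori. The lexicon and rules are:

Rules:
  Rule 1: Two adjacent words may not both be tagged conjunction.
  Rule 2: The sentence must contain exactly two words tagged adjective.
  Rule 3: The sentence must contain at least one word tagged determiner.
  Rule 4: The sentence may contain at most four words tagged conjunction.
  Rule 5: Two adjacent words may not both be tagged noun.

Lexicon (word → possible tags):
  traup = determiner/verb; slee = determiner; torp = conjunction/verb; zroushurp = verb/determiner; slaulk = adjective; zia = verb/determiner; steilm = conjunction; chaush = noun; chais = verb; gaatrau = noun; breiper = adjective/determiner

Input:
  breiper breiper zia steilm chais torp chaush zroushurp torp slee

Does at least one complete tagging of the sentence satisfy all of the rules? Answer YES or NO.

YES

Candidates per position — 1:breiper {adjective,determiner}; 2:breiper {adjective,determiner}; 3:zia {verb,determiner}; 4:steilm {conjunction}; 5:chais {verb}; 6:torp {conjunction,verb}; 7:chaush {noun}; 8:zroushurp {verb,determiner}; 9:torp {conjunction,verb}; 10:slee {determiner}.
One satisfying assignment: adjective adjective verb conjunction verb verb noun determiner conjunction determiner.
Rule-by-rule: rule 1 ok; rule 2 ok; rule 3 ok; rule 4 ok; rule 5 ok.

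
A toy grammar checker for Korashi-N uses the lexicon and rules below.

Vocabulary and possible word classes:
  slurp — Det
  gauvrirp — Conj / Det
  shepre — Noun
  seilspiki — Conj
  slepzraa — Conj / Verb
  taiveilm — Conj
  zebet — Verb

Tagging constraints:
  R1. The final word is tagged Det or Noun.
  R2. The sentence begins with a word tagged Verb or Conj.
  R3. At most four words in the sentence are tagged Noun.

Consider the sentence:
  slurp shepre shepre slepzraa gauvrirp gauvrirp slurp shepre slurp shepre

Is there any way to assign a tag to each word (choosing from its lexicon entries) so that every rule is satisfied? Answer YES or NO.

NO

Candidates per position — 1:slurp {Det}; 2:shepre {Noun}; 3:shepre {Noun}; 4:slepzraa {Conj,Verb}; 5:gauvrirp {Conj,Det}; 6:gauvrirp {Conj,Det}; 7:slurp {Det}; 8:shepre {Noun}; 9:slurp {Det}; 10:shepre {Noun}.
Rule 2 cannot be satisfied by any choice of tags from the lexicon.
So there is no consistent tagging.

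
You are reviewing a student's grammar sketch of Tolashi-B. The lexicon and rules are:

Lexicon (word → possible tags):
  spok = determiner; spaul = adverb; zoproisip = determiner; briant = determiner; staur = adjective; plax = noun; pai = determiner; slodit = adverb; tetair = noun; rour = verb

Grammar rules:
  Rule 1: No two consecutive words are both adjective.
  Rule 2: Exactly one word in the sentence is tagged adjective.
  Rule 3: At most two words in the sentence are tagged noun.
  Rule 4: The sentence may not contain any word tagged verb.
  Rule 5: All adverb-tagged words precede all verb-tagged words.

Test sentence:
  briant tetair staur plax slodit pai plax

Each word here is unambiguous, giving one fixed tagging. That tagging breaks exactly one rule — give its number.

Fixed tagging: determiner noun adjective noun adverb determiner noun.
Applying the rules: R1 holds, R2 holds, R3 violated, R4 holds, R5 holds.
Only rule 3 fails.

3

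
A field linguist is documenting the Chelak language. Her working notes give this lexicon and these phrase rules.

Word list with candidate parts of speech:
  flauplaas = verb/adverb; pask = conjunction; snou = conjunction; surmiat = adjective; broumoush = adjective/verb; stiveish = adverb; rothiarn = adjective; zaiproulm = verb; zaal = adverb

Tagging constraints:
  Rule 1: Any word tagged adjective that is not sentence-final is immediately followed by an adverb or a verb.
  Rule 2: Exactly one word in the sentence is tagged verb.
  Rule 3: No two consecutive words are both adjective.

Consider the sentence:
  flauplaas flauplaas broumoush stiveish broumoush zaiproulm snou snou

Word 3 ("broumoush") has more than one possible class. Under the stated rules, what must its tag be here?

adjective

Candidates per position — 1:flauplaas {verb,adverb}; 2:flauplaas {verb,adverb}; 3:broumoush {adjective,verb}; 4:stiveish {adverb}; 5:broumoush {adjective,verb}; 6:zaiproulm {verb}; 7:snou {conjunction}; 8:snou {conjunction}.
Word 1 cannot be verb — rule 2 would then fail for every completion. It is adverb.
Word 2 cannot be verb — rule 2 would then fail for every completion. It is adverb.
Word 3 cannot be verb — rule 2 would then fail for every completion. It is adjective.
Word 5 cannot be verb — rule 2 would then fail for every completion. It is adjective.
That leaves exactly one tagging: adverb adverb adjective adverb adjective verb conjunction conjunction.
Rule-by-rule: rule 1 satisfied; rule 2 satisfied; rule 3 satisfied.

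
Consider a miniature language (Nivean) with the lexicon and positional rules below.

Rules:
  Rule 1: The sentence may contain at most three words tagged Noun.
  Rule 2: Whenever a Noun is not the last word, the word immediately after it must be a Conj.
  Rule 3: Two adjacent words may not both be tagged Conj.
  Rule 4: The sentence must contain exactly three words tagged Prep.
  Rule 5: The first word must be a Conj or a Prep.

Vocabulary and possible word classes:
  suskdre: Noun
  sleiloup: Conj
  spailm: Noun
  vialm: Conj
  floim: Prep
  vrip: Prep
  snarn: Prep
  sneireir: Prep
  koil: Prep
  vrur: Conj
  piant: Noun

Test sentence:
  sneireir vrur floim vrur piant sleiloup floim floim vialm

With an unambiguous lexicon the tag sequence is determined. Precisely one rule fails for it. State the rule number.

Fixed tagging: Prep Conj Prep Conj Noun Conj Prep Prep Conj.
Rule check: R1 ✓, R2 ✓, R3 ✓, R4 ✗, R5 ✓.
Only rule 4 fails.

4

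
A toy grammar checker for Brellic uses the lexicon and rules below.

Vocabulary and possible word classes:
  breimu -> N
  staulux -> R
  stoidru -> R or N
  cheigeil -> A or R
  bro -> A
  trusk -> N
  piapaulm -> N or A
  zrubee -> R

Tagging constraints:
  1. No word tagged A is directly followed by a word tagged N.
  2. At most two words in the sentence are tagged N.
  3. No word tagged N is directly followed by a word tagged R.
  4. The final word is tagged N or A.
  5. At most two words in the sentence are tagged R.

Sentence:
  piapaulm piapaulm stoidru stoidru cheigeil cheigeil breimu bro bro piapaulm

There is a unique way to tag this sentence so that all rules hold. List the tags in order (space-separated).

A A R N A R N A A A

Candidates per position — 1:piapaulm {N,A}; 2:piapaulm {N,A}; 3:stoidru {R,N}; 4:stoidru {R,N}; 5:cheigeil {A,R}; 6:cheigeil {A,R}; 7:breimu {N}; 8:bro {A}; 9:bro {A}; 10:piapaulm {N,A}.
Position 6: tagging it A would leave rule 1 unsatisfiable, so it must be R.
Position 10: tagging it N would leave rule 1 unsatisfiable, so it must be A.
The remaining ambiguous positions (1, 2, 3, 4, 5) are resolved jointly — only one combination satisfies every rule.
So the tagging must be: A A R N A R N A A A.
Check: rule 1 satisfied; rule 2 satisfied; rule 3 satisfied; rule 4 satisfied; rule 5 satisfied.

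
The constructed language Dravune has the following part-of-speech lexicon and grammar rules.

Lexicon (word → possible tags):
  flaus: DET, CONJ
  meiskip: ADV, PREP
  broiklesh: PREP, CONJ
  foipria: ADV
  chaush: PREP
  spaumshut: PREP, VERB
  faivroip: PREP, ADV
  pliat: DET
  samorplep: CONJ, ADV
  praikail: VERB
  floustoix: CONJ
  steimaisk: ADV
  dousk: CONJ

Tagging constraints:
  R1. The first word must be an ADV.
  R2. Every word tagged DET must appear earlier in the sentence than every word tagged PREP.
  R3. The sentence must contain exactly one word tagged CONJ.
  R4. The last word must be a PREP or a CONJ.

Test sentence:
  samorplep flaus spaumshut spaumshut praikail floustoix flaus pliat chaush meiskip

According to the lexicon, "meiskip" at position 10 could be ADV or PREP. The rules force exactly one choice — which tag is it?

PREP

Candidates per position — 1:samorplep {CONJ,ADV}; 2:flaus {DET,CONJ}; 3:spaumshut {PREP,VERB}; 4:spaumshut {PREP,VERB}; 5:praikail {VERB}; 6:floustoix {CONJ}; 7:flaus {DET,CONJ}; 8:pliat {DET}; 9:chaush {PREP}; 10:meiskip {ADV,PREP}.
At position 1, choosing CONJ makes rule 1 impossible to satisfy; hence ADV.
At position 2, choosing CONJ makes rule 3 impossible to satisfy; hence DET.
At position 3, choosing PREP makes rule 2 impossible to satisfy; hence VERB.
At position 4, choosing PREP makes rule 2 impossible to satisfy; hence VERB.
At position 7, choosing CONJ makes rule 3 impossible to satisfy; hence DET.
At position 10, choosing ADV makes rule 4 impossible to satisfy; hence PREP.
The unique satisfying tagging is: ADV DET VERB VERB VERB CONJ DET DET PREP PREP.
Verifying each rule — rule 1 ✓; rule 2 ✓; rule 3 ✓; rule 4 ✓.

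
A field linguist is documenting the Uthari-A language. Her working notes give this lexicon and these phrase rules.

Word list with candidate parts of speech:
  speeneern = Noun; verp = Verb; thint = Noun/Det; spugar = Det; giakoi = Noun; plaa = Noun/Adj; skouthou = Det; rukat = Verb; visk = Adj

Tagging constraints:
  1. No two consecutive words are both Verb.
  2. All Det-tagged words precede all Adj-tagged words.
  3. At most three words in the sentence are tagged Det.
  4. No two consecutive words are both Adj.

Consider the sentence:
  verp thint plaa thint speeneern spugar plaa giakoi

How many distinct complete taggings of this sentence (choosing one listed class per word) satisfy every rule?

8

Candidates per position — 1:verp {Verb}; 2:thint {Noun,Det}; 3:plaa {Noun,Adj}; 4:thint {Noun,Det}; 5:speeneern {Noun}; 6:spugar {Det}; 7:plaa {Noun,Adj}; 8:giakoi {Noun}.
There are 16 candidate sequences in total.
Checking each against the rules leaves 8 sequences.
Count = 8.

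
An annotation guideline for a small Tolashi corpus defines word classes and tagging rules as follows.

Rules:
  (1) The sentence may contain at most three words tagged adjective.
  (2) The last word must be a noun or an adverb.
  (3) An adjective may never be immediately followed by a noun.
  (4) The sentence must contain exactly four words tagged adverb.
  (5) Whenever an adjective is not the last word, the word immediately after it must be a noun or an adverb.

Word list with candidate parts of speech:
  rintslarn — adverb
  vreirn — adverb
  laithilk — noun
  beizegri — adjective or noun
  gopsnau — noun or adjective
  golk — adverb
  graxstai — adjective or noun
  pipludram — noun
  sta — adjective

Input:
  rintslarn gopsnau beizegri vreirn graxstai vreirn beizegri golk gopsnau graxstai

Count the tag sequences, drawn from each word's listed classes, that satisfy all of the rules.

8

Candidates per position — 1:rintslarn {adverb}; 2:gopsnau {noun,adjective}; 3:beizegri {adjective,noun}; 4:vreirn {adverb}; 5:graxstai {adjective,noun}; 6:vreirn {adverb}; 7:beizegri {adjective,noun}; 8:golk {adverb}; 9:gopsnau {noun,adjective}; 10:graxstai {adjective,noun}.
There are 64 candidate sequences in total.
Checking each against the rules leaves 8 sequences.
Count = 8.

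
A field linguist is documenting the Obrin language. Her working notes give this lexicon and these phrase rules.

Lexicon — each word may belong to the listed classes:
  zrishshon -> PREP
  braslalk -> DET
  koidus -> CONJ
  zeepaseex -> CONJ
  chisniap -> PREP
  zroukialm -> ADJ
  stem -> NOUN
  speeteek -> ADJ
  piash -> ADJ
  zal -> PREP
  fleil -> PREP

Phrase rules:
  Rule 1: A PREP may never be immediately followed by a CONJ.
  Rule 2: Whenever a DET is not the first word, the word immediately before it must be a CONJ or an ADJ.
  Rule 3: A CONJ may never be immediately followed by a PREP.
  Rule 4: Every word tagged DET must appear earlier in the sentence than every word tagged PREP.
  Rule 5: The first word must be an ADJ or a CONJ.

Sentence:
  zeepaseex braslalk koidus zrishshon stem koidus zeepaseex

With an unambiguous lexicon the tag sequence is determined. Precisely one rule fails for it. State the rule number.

Fixed tagging: CONJ DET CONJ PREP NOUN CONJ CONJ.
Checking each rule: R1 ok, R2 ok, R3 fails, R4 ok, R5 ok.
Only rule 3 fails.

3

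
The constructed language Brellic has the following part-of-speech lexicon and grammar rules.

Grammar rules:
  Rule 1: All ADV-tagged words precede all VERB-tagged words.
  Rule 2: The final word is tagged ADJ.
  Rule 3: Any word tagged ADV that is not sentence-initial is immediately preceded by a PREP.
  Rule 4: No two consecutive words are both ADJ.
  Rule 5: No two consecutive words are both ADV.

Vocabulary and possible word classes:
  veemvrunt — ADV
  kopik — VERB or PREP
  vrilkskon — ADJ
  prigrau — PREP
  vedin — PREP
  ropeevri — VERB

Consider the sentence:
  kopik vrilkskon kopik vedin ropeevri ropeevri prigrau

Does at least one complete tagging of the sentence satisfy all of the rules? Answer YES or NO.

NO

Candidates per position — 1:kopik {VERB,PREP}; 2:vrilkskon {ADJ}; 3:kopik {VERB,PREP}; 4:vedin {PREP}; 5:ropeevri {VERB}; 6:ropeevri {VERB}; 7:prigrau {PREP}.
Rule 2 cannot be satisfied by any choice of tags from the lexicon.
So there is no consistent tagging.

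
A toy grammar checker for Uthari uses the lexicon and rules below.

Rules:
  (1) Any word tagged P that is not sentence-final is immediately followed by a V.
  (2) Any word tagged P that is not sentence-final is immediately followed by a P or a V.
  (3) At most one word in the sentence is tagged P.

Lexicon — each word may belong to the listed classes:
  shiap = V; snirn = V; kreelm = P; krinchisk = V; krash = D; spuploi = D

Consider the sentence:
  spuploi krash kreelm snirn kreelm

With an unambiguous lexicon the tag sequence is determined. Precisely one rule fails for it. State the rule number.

3

Fixed tagging: D D P V P.
Checking each rule: R1 pass, R2 pass, R3 fail.
Only rule 3 fails.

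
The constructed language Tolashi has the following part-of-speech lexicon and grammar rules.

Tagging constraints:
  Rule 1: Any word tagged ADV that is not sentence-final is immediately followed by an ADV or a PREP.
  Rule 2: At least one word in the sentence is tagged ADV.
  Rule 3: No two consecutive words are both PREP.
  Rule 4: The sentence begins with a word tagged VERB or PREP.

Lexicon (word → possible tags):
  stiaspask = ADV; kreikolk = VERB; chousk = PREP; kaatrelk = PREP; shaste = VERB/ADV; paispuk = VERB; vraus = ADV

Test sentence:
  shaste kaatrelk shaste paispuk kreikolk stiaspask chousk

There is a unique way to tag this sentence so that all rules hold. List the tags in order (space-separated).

Candidates per position — 1:shaste {VERB,ADV}; 2:kaatrelk {PREP}; 3:shaste {VERB,ADV}; 4:paispuk {VERB}; 5:kreikolk {VERB}; 6:stiaspask {ADV}; 7:chousk {PREP}.
Word 1 cannot be ADV — rule 4 would then fail for every completion. It is VERB.
Word 3 cannot be ADV — rule 1 would then fail for every completion. It is VERB.
So the tagging must be: VERB PREP VERB VERB VERB ADV PREP.
Verifying each rule — rule 1 ✓; rule 2 ✓; rule 3 ✓; rule 4 ✓.

VERB PREP VERB VERB VERB ADV PREP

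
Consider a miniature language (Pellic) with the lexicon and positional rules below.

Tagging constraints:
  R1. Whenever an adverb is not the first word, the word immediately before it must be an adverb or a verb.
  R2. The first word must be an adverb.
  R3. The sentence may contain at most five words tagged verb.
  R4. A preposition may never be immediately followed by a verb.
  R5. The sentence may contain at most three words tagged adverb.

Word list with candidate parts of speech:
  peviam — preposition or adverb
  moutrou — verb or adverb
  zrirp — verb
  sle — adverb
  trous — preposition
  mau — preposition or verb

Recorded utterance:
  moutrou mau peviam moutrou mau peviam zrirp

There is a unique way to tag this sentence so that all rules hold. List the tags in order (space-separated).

adverb verb adverb verb verb adverb verb

Candidates per position — 1:moutrou {verb,adverb}; 2:mau {preposition,verb}; 3:peviam {preposition,adverb}; 4:moutrou {verb,adverb}; 5:mau {preposition,verb}; 6:peviam {preposition,adverb}; 7:zrirp {verb}.
Position 1: tagging it verb would leave rule 2 unsatisfiable, so it must be adverb.
Position 6: tagging it preposition would leave rule 4 unsatisfiable, so it must be adverb.
Position 5: tagging it preposition would leave rule 1 unsatisfiable, so it must be verb.
The remaining ambiguous positions (2, 3, 4) are resolved jointly — only one combination satisfies every rule.
So the tagging must be: adverb verb adverb verb verb adverb verb.
Verifying each rule — rule 1 satisfied; rule 2 satisfied; rule 3 satisfied; rule 4 satisfied; rule 5 satisfied.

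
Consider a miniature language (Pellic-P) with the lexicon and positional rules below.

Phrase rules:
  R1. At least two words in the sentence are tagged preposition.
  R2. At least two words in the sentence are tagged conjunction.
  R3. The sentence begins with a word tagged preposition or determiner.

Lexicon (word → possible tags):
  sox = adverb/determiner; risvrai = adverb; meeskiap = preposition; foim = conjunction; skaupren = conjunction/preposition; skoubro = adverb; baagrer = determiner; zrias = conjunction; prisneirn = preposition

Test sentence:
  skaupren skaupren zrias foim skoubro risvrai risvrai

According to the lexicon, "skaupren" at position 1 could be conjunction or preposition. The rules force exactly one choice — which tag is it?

Candidates per position — 1:skaupren {conjunction,preposition}; 2:skaupren {conjunction,preposition}; 3:zrias {conjunction}; 4:foim {conjunction}; 5:skoubro {adverb}; 6:risvrai {adverb}; 7:risvrai {adverb}.
At position 1, choosing conjunction makes rule 1 impossible to satisfy; hence preposition.
At position 2, choosing conjunction makes rule 1 impossible to satisfy; hence preposition.
So the tagging must be: preposition preposition conjunction conjunction adverb adverb adverb.
Verifying each rule — rule 1 ok; rule 2 ok; rule 3 ok.

preposition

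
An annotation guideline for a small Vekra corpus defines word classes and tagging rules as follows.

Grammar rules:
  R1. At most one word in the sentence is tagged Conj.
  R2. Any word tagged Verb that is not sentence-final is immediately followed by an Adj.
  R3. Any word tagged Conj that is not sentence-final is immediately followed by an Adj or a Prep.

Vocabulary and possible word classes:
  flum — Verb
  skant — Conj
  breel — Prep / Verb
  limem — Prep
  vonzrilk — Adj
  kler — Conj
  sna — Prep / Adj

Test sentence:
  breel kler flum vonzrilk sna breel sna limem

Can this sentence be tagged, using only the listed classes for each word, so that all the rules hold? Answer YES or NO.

Candidates per position — 1:breel {Prep,Verb}; 2:kler {Conj}; 3:flum {Verb}; 4:vonzrilk {Adj}; 5:sna {Prep,Adj}; 6:breel {Prep,Verb}; 7:sna {Prep,Adj}; 8:limem {Prep}.
Rule 3 cannot be satisfied by any choice of tags from the lexicon.
So there is no consistent tagging.

NO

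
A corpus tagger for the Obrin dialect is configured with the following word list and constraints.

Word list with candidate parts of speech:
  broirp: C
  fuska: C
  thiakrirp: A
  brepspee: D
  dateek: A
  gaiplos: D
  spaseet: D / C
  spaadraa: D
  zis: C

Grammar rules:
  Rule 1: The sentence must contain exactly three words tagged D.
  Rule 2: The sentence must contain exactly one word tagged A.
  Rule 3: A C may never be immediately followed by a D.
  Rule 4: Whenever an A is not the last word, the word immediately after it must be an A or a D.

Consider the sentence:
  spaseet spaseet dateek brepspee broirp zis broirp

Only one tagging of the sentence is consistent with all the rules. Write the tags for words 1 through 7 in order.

D D A D C C C

Candidates per position — 1:spaseet {D,C}; 2:spaseet {D,C}; 3:dateek {A}; 4:brepspee {D}; 5:broirp {C}; 6:zis {C}; 7:broirp {C}.
Word 1 cannot be C — rule 1 would then fail for every completion. It is D.
Word 2 cannot be C — rule 1 would then fail for every completion. It is D.
That leaves exactly one tagging: D D A D C C C.
Check: rule 1 holds; rule 2 holds; rule 3 holds; rule 4 holds.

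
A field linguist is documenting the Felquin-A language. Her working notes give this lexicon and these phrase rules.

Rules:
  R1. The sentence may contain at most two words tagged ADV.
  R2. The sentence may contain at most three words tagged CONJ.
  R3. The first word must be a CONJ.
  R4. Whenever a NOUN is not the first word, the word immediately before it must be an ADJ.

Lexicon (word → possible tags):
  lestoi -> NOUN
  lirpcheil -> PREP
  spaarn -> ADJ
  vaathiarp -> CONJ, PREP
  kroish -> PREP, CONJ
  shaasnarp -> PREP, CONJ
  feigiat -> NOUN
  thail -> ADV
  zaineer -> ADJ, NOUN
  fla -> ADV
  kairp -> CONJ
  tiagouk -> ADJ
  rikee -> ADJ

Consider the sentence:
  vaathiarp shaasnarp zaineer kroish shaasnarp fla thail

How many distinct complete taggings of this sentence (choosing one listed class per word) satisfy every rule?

7

Candidates per position — 1:vaathiarp {CONJ,PREP}; 2:shaasnarp {PREP,CONJ}; 3:zaineer {ADJ,NOUN}; 4:kroish {PREP,CONJ}; 5:shaasnarp {PREP,CONJ}; 6:fla {ADV}; 7:thail {ADV}.
There are 32 candidate sequences in total.
Checking each against the rules leaves 7 sequences.
Count = 7.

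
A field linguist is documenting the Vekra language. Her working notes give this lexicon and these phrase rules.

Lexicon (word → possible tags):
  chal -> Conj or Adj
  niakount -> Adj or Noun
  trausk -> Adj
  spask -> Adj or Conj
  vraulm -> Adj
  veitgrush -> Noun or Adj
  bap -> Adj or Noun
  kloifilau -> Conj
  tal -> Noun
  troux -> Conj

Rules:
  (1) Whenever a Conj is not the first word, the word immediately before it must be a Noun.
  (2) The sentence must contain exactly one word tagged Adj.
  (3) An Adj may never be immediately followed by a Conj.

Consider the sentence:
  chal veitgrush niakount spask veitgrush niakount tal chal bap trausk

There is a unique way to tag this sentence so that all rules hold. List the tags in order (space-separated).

Conj Noun Noun Conj Noun Noun Noun Conj Noun Adj

Candidates per position — 1:chal {Conj,Adj}; 2:veitgrush {Noun,Adj}; 3:niakount {Adj,Noun}; 4:spask {Adj,Conj}; 5:veitgrush {Noun,Adj}; 6:niakount {Adj,Noun}; 7:tal {Noun}; 8:chal {Conj,Adj}; 9:bap {Adj,Noun}; 10:trausk {Adj}.
If word 1 were Adj, no tagging could satisfy rule 2; so word 1 is Conj.
If word 2 were Adj, no tagging could satisfy rule 2; so word 2 is Noun.
If word 3 were Adj, no tagging could satisfy rule 2; so word 3 is Noun.
If word 4 were Adj, no tagging could satisfy rule 2; so word 4 is Conj.
If word 5 were Adj, no tagging could satisfy rule 2; so word 5 is Noun.
If word 6 were Adj, no tagging could satisfy rule 2; so word 6 is Noun.
If word 8 were Adj, no tagging could satisfy rule 2; so word 8 is Conj.
If word 9 were Adj, no tagging could satisfy rule 2; so word 9 is Noun.
The only consistent sequence is: Conj Noun Noun Conj Noun Noun Noun Conj Noun Adj.
Verifying each rule — rule 1 holds; rule 2 holds; rule 3 holds.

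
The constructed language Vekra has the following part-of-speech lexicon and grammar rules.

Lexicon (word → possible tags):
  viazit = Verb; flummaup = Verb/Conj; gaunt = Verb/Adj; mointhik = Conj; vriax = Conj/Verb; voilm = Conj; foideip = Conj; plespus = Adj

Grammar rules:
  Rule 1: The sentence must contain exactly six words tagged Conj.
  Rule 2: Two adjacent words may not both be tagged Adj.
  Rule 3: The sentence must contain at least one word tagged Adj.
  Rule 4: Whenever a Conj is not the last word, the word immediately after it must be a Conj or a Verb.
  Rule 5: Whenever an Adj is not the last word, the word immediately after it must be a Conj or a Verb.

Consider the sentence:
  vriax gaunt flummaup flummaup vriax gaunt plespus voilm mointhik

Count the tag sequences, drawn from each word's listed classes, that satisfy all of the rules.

1

Candidates per position — 1:vriax {Conj,Verb}; 2:gaunt {Verb,Adj}; 3:flummaup {Verb,Conj}; 4:flummaup {Verb,Conj}; 5:vriax {Conj,Verb}; 6:gaunt {Verb,Adj}; 7:plespus {Adj}; 8:voilm {Conj}; 9:mointhik {Conj}.
There are 64 candidate sequences in total.
The sequences that satisfy every rule: Conj Verb Conj Conj Conj Verb Adj Conj Conj.
Count = 1.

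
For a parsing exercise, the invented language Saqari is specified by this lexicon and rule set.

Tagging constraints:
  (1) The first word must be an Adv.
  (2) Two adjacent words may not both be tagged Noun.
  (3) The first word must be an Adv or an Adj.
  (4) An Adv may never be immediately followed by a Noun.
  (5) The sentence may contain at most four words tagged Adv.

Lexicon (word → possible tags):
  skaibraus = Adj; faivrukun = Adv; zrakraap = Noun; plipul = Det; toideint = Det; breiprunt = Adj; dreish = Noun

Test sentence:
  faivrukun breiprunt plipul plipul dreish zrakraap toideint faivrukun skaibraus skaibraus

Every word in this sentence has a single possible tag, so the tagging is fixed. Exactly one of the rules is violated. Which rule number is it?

2

Fixed tagging: Adv Adj Det Det Noun Noun Det Adv Adj Adj.
Rule check: R1 ✓, R2 ✗, R3 ✓, R4 ✓, R5 ✓.
Only rule 2 fails.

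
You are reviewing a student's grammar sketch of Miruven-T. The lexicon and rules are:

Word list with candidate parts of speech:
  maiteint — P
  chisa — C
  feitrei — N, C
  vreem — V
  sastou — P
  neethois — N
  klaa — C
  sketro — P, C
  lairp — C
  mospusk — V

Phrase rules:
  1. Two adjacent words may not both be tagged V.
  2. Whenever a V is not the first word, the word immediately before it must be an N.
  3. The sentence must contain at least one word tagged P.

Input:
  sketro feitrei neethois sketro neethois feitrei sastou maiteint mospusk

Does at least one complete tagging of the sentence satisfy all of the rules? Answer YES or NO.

Candidates per position — 1:sketro {P,C}; 2:feitrei {N,C}; 3:neethois {N}; 4:sketro {P,C}; 5:neethois {N}; 6:feitrei {N,C}; 7:sastou {P}; 8:maiteint {P}; 9:mospusk {V}.
Rule 2 cannot be satisfied by any choice of tags from the lexicon.
So there is no consistent tagging.

NO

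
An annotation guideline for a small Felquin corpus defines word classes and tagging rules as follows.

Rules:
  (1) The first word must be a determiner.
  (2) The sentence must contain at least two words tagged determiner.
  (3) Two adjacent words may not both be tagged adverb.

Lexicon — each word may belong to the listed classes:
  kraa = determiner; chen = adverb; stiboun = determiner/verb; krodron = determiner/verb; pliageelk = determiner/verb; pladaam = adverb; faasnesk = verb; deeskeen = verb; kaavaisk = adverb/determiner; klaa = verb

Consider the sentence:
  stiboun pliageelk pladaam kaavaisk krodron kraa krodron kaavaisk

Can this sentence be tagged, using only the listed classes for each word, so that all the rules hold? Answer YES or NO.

YES

Candidates per position — 1:stiboun {determiner,verb}; 2:pliageelk {determiner,verb}; 3:pladaam {adverb}; 4:kaavaisk {adverb,determiner}; 5:krodron {determiner,verb}; 6:kraa {determiner}; 7:krodron {determiner,verb}; 8:kaavaisk {adverb,determiner}.
One satisfying assignment: determiner verb adverb determiner verb determiner determiner adverb.
Checking: rule 1 satisfied; rule 2 satisfied; rule 3 satisfied.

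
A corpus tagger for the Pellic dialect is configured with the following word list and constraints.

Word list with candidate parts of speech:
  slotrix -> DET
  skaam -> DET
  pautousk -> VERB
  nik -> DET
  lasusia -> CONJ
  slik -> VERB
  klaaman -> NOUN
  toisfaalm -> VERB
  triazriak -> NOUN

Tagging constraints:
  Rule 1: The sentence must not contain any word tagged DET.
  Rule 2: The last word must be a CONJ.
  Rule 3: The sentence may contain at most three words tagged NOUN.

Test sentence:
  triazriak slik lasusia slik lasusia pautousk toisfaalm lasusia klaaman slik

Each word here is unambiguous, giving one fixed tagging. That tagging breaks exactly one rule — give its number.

2

Fixed tagging: NOUN VERB CONJ VERB CONJ VERB VERB CONJ NOUN VERB.
Rule check: R1 pass, R2 fail, R3 pass.
Only rule 2 fails.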